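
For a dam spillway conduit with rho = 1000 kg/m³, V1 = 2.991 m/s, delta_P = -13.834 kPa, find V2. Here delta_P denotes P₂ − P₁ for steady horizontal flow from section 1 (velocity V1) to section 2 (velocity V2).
Formula: \Delta P = \frac{1}{2} \rho (V_1^2 - V_2^2)
Substituting knowns: -13.834 = 0.5·1000·(2.991² − V2²)/1000
Solving for V2: V2 = √(2.991² − 2·(-13.834·1000)/1000) = 6.051 m/s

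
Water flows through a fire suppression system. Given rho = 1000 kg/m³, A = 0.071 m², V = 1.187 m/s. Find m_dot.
Formula: \dot{m} = \rho A V
m_dot = 1000·0.071·1.187 = 84.28 kg/s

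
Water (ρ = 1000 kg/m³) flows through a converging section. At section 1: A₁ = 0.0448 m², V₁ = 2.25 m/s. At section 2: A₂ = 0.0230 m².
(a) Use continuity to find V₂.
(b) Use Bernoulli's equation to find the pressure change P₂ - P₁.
(a) Continuity: A₁V₁=A₂V₂ -> V₂=A₁V₁/A₂=0.0448*2.25/0.0230=4.38 m/s
(b) Bernoulli: P₂-P₁=0.5*rho*(V₁^2-V₂^2)/1000=0.5*1000*(2.25^2-4.38^2)/1000=-7.061 kPa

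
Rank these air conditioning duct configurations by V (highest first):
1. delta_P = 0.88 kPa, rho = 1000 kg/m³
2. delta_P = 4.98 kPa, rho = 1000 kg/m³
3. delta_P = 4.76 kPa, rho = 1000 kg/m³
Case 1: V = 1.327 m/s
Case 2: V = 3.156 m/s
Case 3: V = 3.085 m/s
Ranking (highest first): 2, 3, 1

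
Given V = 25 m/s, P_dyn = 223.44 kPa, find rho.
Formula: P_{dyn} = \frac{1}{2} \rho V^2
Substituting knowns: 223.44 = 0.5·rho·25²/1000
Solving for rho: rho = 2·(223.44·1000)/25² = 715 kg/m³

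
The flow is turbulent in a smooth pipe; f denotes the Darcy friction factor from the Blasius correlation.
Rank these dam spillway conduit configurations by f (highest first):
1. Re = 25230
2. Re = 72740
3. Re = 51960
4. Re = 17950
Case 1: f = 0.02507
Case 2: f = 0.01924
Case 3: f = 0.02093
Case 4: f = 0.0273
Ranking (highest first): 4, 1, 3, 2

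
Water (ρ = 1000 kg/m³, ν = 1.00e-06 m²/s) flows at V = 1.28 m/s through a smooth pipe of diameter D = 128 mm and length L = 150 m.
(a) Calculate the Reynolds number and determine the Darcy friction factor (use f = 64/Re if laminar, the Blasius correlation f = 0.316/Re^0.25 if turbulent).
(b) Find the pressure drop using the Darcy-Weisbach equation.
(a) Re = V·D/ν = 1.28·0.128/1.00e-06 = 163840 → turbulent (Re > 4000); f = 0.316/Re^0.25 = 0.316/163840^0.25 = 0.015707 (Blasius is strictly valid for Re ≲ 1e5; used here as the smooth-pipe estimate the problem specifies)
(b) Darcy-Weisbach: ΔP = f·(L/D)·½ρV²/1000 = 0.015707·(150/0.128)·½·1000·1.28²/1000 = 15.08 kPa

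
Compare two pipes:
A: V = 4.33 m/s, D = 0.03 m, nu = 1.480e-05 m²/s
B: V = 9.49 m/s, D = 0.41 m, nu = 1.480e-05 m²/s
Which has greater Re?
Re(A) = 8777, Re(B) = 262899. Answer: B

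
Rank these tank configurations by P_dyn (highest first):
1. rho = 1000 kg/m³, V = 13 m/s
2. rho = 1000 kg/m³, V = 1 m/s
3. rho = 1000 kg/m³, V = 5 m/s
Case 1: P_dyn = 84.5 kPa
Case 2: P_dyn = 0.5 kPa
Case 3: P_dyn = 12.5 kPa
Ranking (highest first): 1, 3, 2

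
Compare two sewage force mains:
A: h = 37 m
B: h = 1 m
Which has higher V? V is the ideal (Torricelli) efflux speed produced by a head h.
V(A) = 26.94 m/s, V(B) = 4.429 m/s. Answer: A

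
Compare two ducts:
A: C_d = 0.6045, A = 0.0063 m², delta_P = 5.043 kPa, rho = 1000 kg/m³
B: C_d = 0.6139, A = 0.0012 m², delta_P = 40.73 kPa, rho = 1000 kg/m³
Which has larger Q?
Q(A) = 12.09 L/s, Q(B) = 6.649 L/s. Answer: A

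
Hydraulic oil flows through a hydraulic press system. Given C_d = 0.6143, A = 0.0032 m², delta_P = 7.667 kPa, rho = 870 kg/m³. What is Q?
Formula: Q = C_d A \sqrt{\frac{2 \Delta P}{\rho}}
Q = 0.6143·0.0032·√(2·(7.667·1000)/870)·1000 = 8.253 L/s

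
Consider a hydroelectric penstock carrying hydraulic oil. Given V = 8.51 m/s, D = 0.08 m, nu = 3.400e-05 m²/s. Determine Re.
Formula: Re = \frac{V D}{\nu}
Re = 8.51·0.08/3.400e-05 = 20024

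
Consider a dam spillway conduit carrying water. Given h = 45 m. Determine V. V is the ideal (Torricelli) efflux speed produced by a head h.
Formula: V = \sqrt{2 g h}
V = √(2·9.81·45) = 29.71 m/s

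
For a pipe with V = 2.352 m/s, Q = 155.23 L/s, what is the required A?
Formula: Q = A V
Substituting knowns: 155.23 = A·2.352·1000
Solving for A: A = (155.23/1000)/2.352 = 0.066 m²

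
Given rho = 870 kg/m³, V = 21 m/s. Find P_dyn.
Formula: P_{dyn} = \frac{1}{2} \rho V^2
P_dyn = 0.5·870·21²/1000 = 191.8 kPa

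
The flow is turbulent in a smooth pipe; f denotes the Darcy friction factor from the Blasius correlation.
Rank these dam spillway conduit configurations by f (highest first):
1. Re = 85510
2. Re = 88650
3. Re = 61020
Case 1: f = 0.01848
Case 2: f = 0.01831
Case 3: f = 0.02011
Ranking (highest first): 3, 1, 2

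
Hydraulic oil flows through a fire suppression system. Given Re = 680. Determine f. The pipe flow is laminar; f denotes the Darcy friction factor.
Formula: f = \frac{64}{Re}
f = 64/680 = 0.09412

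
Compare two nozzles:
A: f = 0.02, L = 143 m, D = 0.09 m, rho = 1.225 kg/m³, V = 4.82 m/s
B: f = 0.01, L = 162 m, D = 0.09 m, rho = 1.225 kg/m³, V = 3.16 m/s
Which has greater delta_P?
delta_P(A) = 0.4522 kPa, delta_P(B) = 0.1101 kPa. Answer: A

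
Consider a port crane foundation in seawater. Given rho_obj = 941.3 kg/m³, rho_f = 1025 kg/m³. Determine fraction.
Formula: f_{sub} = \frac{\rho_{obj}}{\rho_f}
fraction = 941.3/1025 = 0.9183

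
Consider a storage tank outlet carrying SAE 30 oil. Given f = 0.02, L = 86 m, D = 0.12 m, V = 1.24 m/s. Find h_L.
Formula: h_L = f \frac{L}{D} \frac{V^2}{2g}
h_L = 0.02·(86/0.12)·1.24²/(2·9.81) = 1.123 m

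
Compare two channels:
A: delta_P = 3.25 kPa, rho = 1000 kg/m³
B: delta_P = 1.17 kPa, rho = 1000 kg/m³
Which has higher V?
V(A) = 2.55 m/s, V(B) = 1.53 m/s. Answer: A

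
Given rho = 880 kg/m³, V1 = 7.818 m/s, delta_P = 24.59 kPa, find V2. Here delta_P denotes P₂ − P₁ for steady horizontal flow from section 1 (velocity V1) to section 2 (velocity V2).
Formula: \Delta P = \frac{1}{2} \rho (V_1^2 - V_2^2)
Substituting knowns: 24.59 = 0.5·880·(7.818² − V2²)/1000
Solving for V2: V2 = √(7.818² − 2·(24.59·1000)/880) = 2.288 m/s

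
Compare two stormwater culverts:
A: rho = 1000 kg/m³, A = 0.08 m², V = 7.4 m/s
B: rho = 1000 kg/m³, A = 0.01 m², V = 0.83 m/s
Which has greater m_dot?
m_dot(A) = 592 kg/s, m_dot(B) = 8.3 kg/s. Answer: A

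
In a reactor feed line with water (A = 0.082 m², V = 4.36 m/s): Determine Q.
Formula: Q = A V
Q = 0.082·4.36·1000 = 357.5 L/s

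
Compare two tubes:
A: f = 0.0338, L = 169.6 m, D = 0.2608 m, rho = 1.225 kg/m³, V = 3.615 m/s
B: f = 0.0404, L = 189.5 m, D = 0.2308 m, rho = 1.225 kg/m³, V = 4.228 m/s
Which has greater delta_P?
delta_P(A) = 0.1759 kPa, delta_P(B) = 0.3632 kPa. Answer: B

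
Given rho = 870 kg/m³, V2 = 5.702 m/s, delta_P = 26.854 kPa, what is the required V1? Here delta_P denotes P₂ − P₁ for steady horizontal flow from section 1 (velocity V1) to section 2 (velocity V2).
Formula: \Delta P = \frac{1}{2} \rho (V_1^2 - V_2^2)
Substituting knowns: 26.854 = 0.5·870·(V1² − 5.702²)/1000
Solving for V1: V1 = √(5.702² + 2·(26.854·1000)/870) = 9.708 m/s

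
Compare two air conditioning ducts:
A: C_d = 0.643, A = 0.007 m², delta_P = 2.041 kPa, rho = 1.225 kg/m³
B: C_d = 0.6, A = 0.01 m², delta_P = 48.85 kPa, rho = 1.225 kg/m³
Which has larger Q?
Q(A) = 259.8 L/s, Q(B) = 1694 L/s. Answer: B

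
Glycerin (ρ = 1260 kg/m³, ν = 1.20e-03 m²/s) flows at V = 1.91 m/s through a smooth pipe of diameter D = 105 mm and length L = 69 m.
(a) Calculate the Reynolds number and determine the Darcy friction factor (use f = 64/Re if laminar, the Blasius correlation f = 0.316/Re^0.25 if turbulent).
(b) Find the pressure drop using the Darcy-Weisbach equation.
(a) Re = V·D/ν = 1.91·0.105/1.20e-03 = 167.12 → laminar (Re < 2300); f = 64/Re = 64/167.12 = 0.38296
(b) Darcy-Weisbach: ΔP = f·(L/D)·½ρV²/1000 = 0.38296·(69/0.105)·½·1260·1.91²/1000 = 578.4 kPa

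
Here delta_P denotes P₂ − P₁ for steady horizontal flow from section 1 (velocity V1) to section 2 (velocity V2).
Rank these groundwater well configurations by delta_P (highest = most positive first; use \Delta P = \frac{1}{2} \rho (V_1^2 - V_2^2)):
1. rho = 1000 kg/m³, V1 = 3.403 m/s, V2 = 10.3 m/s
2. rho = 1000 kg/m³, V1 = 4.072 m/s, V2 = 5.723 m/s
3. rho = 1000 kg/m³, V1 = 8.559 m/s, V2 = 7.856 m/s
Case 1: delta_P = -47.25 kPa
Case 2: delta_P = -8.086 kPa
Case 3: delta_P = 5.77 kPa
Ranking (highest first): 3, 2, 1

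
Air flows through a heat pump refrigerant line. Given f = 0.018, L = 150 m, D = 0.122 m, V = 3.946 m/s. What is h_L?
Formula: h_L = f \frac{L}{D} \frac{V^2}{2g}
h_L = 0.018·(150/0.122)·3.946²/(2·9.81) = 17.56 m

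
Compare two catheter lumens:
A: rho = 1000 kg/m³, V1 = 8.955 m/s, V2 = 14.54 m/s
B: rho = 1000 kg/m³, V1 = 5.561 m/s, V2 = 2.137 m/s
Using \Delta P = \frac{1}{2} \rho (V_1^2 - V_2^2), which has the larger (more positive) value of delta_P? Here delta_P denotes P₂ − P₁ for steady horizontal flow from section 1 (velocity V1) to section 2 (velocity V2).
delta_P(A) = -65.61 kPa, delta_P(B) = 13.18 kPa. Answer: B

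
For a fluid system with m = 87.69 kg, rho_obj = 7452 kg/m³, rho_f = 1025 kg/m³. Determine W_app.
Formula: W_{app} = mg\left(1 - \frac{\rho_f}{\rho_{obj}}\right)
W_app = 87.69·9.81·(1 − 1025/7452) = 741.9 N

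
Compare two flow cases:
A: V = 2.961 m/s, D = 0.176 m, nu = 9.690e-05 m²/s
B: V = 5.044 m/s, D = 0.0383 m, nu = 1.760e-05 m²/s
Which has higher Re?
Re(A) = 5378, Re(B) = 10976. Answer: B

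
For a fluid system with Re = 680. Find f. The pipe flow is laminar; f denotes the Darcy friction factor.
Formula: f = \frac{64}{Re}
f = 64/680 = 0.09412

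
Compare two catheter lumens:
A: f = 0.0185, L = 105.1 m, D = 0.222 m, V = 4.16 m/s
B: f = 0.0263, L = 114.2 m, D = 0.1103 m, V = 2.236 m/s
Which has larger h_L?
h_L(A) = 7.725 m, h_L(B) = 6.939 m. Answer: A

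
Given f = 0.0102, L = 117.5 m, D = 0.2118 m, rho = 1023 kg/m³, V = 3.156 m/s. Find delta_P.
Formula: \Delta P = f \frac{L}{D} \frac{\rho V^2}{2}
delta_P = 0.0102·(117.5/0.2118)·0.5·1023·3.156²/1000 = 28.83 kPa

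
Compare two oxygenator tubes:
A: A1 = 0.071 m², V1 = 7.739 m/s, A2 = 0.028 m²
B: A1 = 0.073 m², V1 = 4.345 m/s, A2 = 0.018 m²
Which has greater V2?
V2(A) = 19.62 m/s, V2(B) = 17.62 m/s. Answer: A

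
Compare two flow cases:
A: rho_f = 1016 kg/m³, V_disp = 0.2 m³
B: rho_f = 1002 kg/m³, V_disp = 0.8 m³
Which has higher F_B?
F_B(A) = 1993 N, F_B(B) = 7864 N. Answer: B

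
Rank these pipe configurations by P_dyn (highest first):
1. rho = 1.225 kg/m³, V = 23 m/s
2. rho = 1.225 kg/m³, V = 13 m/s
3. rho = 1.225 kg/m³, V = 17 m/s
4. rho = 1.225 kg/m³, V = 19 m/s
Case 1: P_dyn = 0.324 kPa
Case 2: P_dyn = 0.1035 kPa
Case 3: P_dyn = 0.177 kPa
Case 4: P_dyn = 0.2211 kPa
Ranking (highest first): 1, 4, 3, 2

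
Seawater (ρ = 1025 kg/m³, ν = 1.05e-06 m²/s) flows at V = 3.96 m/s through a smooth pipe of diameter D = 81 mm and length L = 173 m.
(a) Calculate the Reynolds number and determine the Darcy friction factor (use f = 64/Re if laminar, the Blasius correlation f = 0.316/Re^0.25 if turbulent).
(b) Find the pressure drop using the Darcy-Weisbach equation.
(a) Re = V·D/ν = 3.96·0.081/1.05e-06 = 305490 → turbulent (Re > 4000); f = 0.316/Re^0.25 = 0.316/305490^0.25 = 0.013441 (Blasius is strictly valid for Re ≲ 1e5; used here as the smooth-pipe estimate the problem specifies)
(b) Darcy-Weisbach: ΔP = f·(L/D)·½ρV²/1000 = 0.013441·(173/0.081)·½·1025·3.96²/1000 = 230.7 kPa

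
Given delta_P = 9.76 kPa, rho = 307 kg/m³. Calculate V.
Formula: V = \sqrt{\frac{2 \Delta P}{\rho}}
V = √(2·(9.76·1000)/307) = 7.974 m/s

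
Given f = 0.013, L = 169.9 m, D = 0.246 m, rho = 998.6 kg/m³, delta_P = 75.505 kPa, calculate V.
Formula: \Delta P = f \frac{L}{D} \frac{\rho V^2}{2}
Substituting knowns: 75.505 = 0.013·(169.9/0.246)·0.5·998.6·V²/1000
Solving for V: V = √((75.505·1000)/(0.013·(169.9/0.246)·0.5·998.6)) = 4.104 m/s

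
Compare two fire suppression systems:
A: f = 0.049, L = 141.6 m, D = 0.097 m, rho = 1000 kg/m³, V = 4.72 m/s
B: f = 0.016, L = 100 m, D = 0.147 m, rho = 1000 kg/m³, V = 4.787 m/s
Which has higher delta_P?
delta_P(A) = 796.8 kPa, delta_P(B) = 124.7 kPa. Answer: A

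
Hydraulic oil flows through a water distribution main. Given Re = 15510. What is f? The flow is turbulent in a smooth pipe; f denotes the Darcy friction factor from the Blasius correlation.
Formula: f = \frac{0.316}{Re^{0.25}}
f = 0.316/15510^0.25 = 0.02832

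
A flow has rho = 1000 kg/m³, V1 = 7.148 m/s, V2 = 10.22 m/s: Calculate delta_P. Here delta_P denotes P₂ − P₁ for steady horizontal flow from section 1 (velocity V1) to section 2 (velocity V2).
Formula: \Delta P = \frac{1}{2} \rho (V_1^2 - V_2^2)
delta_P = 0.5·1000·(7.148² − 10.22²)/1000 = -26.68 kPa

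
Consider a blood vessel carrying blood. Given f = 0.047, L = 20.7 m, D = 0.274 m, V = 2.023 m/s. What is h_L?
Formula: h_L = f \frac{L}{D} \frac{V^2}{2g}
h_L = 0.047·(20.7/0.274)·2.023²/(2·9.81) = 0.7406 m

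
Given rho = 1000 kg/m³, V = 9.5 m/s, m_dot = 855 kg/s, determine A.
Formula: \dot{m} = \rho A V
Substituting knowns: 855 = 1000·A·9.5
Solving for A: A = 855/(1000·9.5) = 0.09 m²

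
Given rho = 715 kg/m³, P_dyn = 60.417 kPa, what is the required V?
Formula: P_{dyn} = \frac{1}{2} \rho V^2
Substituting knowns: 60.417 = 0.5·715·V²/1000
Solving for V: V = √(2·(60.417·1000)/715) = 13 m/s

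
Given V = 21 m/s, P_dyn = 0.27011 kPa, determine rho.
Formula: P_{dyn} = \frac{1}{2} \rho V^2
Substituting knowns: 0.27011 = 0.5·rho·21²/1000
Solving for rho: rho = 2·(0.27011·1000)/21² = 1.225 kg/m³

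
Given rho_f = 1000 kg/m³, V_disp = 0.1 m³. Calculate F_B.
Formula: F_B = \rho_f g V_{disp}
F_B = 1000·9.81·0.1 = 981 N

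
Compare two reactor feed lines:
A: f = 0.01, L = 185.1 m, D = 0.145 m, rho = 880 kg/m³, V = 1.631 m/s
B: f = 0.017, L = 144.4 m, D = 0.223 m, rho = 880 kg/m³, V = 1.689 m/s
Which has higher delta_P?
delta_P(A) = 14.94 kPa, delta_P(B) = 13.82 kPa. Answer: A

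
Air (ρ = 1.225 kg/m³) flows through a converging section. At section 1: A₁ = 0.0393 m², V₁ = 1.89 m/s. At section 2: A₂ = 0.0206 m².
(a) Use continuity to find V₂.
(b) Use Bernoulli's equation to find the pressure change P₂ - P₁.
(a) Continuity: A₁V₁=A₂V₂ -> V₂=A₁V₁/A₂=0.0393*1.89/0.0206=3.61 m/s
(b) Bernoulli: P₂-P₁=0.5*rho*(V₁^2-V₂^2)/1000=0.5*1.225*(1.89^2-3.61^2)/1000=-0.005794 kPa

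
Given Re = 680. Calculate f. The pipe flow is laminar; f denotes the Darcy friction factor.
Formula: f = \frac{64}{Re}
f = 64/680 = 0.09412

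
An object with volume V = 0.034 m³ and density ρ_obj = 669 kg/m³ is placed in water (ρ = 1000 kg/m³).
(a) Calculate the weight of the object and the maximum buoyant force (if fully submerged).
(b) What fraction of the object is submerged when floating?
(a) W=rho_obj*g*V=669*9.81*0.034=223.1 N; F_B(max)=rho*g*V=1000*9.81*0.034=333.5 N
(b) Floating fraction=rho_obj/rho=669/1000=0.669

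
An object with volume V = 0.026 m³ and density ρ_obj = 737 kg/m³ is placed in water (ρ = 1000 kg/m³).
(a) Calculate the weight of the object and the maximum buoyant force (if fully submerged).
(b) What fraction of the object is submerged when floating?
(a) W=rho_obj*g*V=737*9.81*0.026=188.0 N; F_B(max)=rho*g*V=1000*9.81*0.026=255.1 N
(b) Floating fraction=rho_obj/rho=737/1000=0.737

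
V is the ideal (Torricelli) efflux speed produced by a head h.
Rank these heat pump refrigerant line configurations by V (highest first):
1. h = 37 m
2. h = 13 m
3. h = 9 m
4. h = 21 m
Case 1: V = 26.94 m/s
Case 2: V = 15.97 m/s
Case 3: V = 13.29 m/s
Case 4: V = 20.3 m/s
Ranking (highest first): 1, 4, 2, 3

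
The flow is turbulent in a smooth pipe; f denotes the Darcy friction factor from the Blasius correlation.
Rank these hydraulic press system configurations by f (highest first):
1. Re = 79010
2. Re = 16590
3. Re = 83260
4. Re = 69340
Case 1: f = 0.01885
Case 2: f = 0.02784
Case 3: f = 0.0186
Case 4: f = 0.01947
Ranking (highest first): 2, 4, 1, 3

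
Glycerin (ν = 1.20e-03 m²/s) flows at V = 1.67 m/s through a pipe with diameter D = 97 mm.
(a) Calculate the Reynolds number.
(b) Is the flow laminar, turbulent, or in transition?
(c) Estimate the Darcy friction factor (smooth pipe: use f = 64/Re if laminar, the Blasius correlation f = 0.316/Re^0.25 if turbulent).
(a) Re = V·D/ν = 1.67·0.097/1.20e-03 = 134.99
(b) Flow regime: laminar (Re < 2300)
(c) Friction factor: f = 64/Re = 64/134.99 = 0.4741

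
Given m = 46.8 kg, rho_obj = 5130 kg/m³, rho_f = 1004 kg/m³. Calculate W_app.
Formula: W_{app} = mg\left(1 - \frac{\rho_f}{\rho_{obj}}\right)
W_app = 46.8·9.81·(1 − 1004/5130) = 369.3 N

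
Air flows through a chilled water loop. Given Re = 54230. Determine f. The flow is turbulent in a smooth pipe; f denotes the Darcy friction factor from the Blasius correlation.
Formula: f = \frac{0.316}{Re^{0.25}}
f = 0.316/54230^0.25 = 0.02071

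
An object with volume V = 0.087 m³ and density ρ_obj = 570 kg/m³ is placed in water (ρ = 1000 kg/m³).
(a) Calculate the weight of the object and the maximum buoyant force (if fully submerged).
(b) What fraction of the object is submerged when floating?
(a) W=rho_obj*g*V=570*9.81*0.087=486.5 N; F_B(max)=rho*g*V=1000*9.81*0.087=853.5 N
(b) Floating fraction=rho_obj/rho=570/1000=0.570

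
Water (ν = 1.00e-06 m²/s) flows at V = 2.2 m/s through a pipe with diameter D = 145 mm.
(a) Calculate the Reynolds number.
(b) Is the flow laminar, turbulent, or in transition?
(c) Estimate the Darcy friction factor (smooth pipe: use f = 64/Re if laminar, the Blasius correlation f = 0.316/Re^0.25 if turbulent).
(a) Re = V·D/ν = 2.2·0.145/1.00e-06 = 319000
(b) Flow regime: turbulent (Re > 4000)
(c) Friction factor: f = 0.316/Re^0.25 = 0.316/319000^0.25 = 0.0133 (Blasius is strictly valid for Re ≲ 1e5; used here as the smooth-pipe estimate the problem specifies)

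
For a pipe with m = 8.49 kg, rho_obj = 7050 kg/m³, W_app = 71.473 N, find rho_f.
Formula: W_{app} = mg\left(1 - \frac{\rho_f}{\rho_{obj}}\right)
Substituting knowns: 71.473 = 8.49·9.81·(1 − rho_f/7050)
Solving for rho_f: rho_f = 7050·(1 − 71.473/(8.49·9.81)) = 1000 kg/m³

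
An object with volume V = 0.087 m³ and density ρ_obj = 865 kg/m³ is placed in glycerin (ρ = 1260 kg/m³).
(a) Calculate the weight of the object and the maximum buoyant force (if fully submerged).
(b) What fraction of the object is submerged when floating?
(a) W=rho_obj*g*V=865*9.81*0.087=738.3 N; F_B(max)=rho*g*V=1260*9.81*0.087=1075.4 N
(b) Floating fraction=rho_obj/rho=865/1260=0.687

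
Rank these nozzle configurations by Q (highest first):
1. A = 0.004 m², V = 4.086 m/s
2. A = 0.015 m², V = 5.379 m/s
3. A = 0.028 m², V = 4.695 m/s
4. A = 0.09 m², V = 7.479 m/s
Case 1: Q = 16.34 L/s
Case 2: Q = 80.68 L/s
Case 3: Q = 131.5 L/s
Case 4: Q = 673.1 L/s
Ranking (highest first): 4, 3, 2, 1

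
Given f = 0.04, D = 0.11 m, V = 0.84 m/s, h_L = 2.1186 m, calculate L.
Formula: h_L = f \frac{L}{D} \frac{V^2}{2g}
Substituting knowns: 2.1186 = 0.04·(L/0.11)·0.84²/(2·9.81)
Solving for L: L = 2.1186·2·9.81·0.11/(0.04·0.84²) = 162 m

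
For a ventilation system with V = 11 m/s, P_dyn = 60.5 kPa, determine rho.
Formula: P_{dyn} = \frac{1}{2} \rho V^2
Substituting knowns: 60.5 = 0.5·rho·11²/1000
Solving for rho: rho = 2·(60.5·1000)/11² = 1000 kg/m³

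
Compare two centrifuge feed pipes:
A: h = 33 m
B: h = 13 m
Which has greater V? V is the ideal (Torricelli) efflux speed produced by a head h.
V(A) = 25.45 m/s, V(B) = 15.97 m/s. Answer: A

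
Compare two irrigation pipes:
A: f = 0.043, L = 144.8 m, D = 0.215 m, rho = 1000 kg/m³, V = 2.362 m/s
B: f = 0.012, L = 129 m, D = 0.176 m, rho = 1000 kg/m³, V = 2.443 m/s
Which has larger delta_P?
delta_P(A) = 80.78 kPa, delta_P(B) = 26.25 kPa. Answer: A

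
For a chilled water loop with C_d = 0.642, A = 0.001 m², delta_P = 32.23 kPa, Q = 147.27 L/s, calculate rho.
Formula: Q = C_d A \sqrt{\frac{2 \Delta P}{\rho}}
Substituting knowns: 147.27 = 0.642·0.001·√(2·(32.23·1000)/rho)·1000
Solving for rho: rho = 2·(32.23·1000)/((147.27/1000)/(0.642·0.001))² = 1.225 kg/m³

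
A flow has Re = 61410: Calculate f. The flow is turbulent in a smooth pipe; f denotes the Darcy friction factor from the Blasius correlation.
Formula: f = \frac{0.316}{Re^{0.25}}
f = 0.316/61410^0.25 = 0.02007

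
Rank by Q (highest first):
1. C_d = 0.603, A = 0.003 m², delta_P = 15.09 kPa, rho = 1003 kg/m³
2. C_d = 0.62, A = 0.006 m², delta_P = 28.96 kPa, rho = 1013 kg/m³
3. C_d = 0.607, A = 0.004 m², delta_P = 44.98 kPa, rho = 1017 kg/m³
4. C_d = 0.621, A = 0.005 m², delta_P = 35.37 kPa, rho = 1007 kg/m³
Case 1: Q = 9.923 L/s
Case 2: Q = 28.13 L/s
Case 3: Q = 22.84 L/s
Case 4: Q = 26.02 L/s
Ranking (highest first): 2, 4, 3, 1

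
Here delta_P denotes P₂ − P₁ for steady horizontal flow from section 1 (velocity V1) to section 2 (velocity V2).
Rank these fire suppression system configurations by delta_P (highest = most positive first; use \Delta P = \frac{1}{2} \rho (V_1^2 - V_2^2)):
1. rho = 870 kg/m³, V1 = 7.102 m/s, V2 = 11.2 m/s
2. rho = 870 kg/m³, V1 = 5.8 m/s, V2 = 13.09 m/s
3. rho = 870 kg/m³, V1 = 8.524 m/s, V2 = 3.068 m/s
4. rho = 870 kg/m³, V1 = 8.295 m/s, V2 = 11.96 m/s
Case 1: delta_P = -32.63 kPa
Case 2: delta_P = -59.9 kPa
Case 3: delta_P = 27.51 kPa
Case 4: delta_P = -32.29 kPa
Ranking (highest first): 3, 4, 1, 2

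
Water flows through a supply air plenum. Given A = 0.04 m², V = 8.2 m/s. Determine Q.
Formula: Q = A V
Q = 0.04·8.2·1000 = 328 L/s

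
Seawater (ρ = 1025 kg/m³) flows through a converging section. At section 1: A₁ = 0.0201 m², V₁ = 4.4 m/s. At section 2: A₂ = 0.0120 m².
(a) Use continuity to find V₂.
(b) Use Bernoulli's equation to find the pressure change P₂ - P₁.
(a) Continuity: A₁V₁=A₂V₂ -> V₂=A₁V₁/A₂=0.0201*4.4/0.0120=7.37 m/s
(b) Bernoulli: P₂-P₁=0.5*rho*(V₁^2-V₂^2)/1000=0.5*1025*(4.4^2-7.37^2)/1000=-17.92 kPa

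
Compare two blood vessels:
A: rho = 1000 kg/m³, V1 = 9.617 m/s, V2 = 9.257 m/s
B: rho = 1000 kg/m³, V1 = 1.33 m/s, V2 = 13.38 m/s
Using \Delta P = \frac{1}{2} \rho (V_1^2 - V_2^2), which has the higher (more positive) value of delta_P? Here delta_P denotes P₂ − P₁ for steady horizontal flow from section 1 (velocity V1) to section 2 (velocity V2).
delta_P(A) = 3.397 kPa, delta_P(B) = -88.63 kPa. Answer: A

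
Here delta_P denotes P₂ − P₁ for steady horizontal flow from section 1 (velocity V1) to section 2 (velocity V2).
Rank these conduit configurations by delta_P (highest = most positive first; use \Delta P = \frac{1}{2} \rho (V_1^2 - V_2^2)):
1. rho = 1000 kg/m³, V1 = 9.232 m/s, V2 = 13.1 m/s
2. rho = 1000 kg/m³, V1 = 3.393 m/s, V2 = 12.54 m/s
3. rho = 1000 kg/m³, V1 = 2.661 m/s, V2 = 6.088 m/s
Case 1: delta_P = -43.19 kPa
Case 2: delta_P = -72.87 kPa
Case 3: delta_P = -14.99 kPa
Ranking (highest first): 3, 1, 2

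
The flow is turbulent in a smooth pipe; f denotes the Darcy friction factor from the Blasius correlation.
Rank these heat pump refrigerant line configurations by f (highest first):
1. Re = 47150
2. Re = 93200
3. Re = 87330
Case 1: f = 0.02144
Case 2: f = 0.01809
Case 3: f = 0.01838
Ranking (highest first): 1, 3, 2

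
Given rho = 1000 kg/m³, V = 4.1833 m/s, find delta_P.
Formula: V = \sqrt{\frac{2 \Delta P}{\rho}}
Substituting knowns: 4.1833 = √(2·(delta_P·1000)/1000)
Solving for delta_P: delta_P = 4.1833²·1000/2/1000 = 8.75 kPa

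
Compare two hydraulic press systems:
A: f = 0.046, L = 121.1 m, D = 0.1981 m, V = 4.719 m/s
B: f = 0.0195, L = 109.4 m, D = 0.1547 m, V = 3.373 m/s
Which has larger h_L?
h_L(A) = 31.92 m, h_L(B) = 7.996 m. Answer: A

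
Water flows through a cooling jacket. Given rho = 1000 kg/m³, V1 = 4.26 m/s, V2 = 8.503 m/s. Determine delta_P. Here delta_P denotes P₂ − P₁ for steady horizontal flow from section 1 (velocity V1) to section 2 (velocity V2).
Formula: \Delta P = \frac{1}{2} \rho (V_1^2 - V_2^2)
delta_P = 0.5·1000·(4.26² − 8.503²)/1000 = -27.08 kPa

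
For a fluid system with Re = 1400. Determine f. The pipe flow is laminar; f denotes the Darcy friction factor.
Formula: f = \frac{64}{Re}
f = 64/1400 = 0.04571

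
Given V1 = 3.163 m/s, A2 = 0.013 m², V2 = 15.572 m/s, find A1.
Formula: V_2 = \frac{A_1 V_1}{A_2}
Substituting knowns: 15.572 = A1·3.163/0.013
Solving for A1: A1 = 15.572·0.013/3.163 = 0.064 m²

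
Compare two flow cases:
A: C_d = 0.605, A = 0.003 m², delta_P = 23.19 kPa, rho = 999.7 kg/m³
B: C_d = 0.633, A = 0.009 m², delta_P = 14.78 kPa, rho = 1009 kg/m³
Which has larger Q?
Q(A) = 12.36 L/s, Q(B) = 30.84 L/s. Answer: B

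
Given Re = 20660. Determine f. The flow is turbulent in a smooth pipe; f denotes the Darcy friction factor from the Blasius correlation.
Formula: f = \frac{0.316}{Re^{0.25}}
f = 0.316/20660^0.25 = 0.02636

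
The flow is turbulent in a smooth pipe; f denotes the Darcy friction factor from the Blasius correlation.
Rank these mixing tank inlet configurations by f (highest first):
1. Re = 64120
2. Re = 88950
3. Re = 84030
Case 1: f = 0.01986
Case 2: f = 0.0183
Case 3: f = 0.01856
Ranking (highest first): 1, 3, 2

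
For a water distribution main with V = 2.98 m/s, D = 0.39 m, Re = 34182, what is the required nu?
Formula: Re = \frac{V D}{\nu}
Substituting knowns: 34182 = 2.98·0.39/nu
Solving for nu: nu = 2.98·0.39/34182 = 3.400e-05 m²/s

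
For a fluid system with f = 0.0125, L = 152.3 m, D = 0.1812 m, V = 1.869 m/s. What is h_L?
Formula: h_L = f \frac{L}{D} \frac{V^2}{2g}
h_L = 0.0125·(152.3/0.1812)·1.869²/(2·9.81) = 1.871 m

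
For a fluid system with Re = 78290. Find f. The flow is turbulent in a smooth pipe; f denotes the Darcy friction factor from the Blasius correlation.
Formula: f = \frac{0.316}{Re^{0.25}}
f = 0.316/78290^0.25 = 0.01889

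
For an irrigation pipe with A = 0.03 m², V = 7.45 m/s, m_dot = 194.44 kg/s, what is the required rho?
Formula: \dot{m} = \rho A V
Substituting knowns: 194.44 = rho·0.03·7.45
Solving for rho: rho = 194.44/(0.03·7.45) = 870 kg/m³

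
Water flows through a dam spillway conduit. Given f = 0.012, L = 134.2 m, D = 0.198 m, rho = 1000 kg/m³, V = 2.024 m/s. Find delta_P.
Formula: \Delta P = f \frac{L}{D} \frac{\rho V^2}{2}
delta_P = 0.012·(134.2/0.198)·0.5·1000·2.024²/1000 = 16.66 kPa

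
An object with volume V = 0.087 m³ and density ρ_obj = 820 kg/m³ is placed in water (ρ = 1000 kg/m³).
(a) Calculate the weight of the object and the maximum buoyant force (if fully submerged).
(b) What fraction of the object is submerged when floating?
(a) W=rho_obj*g*V=820*9.81*0.087=699.8 N; F_B(max)=rho*g*V=1000*9.81*0.087=853.5 N
(b) Floating fraction=rho_obj/rho=820/1000=0.820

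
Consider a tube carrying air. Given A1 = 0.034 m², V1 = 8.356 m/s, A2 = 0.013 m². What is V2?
Formula: V_2 = \frac{A_1 V_1}{A_2}
V2 = 0.034·8.356/0.013 = 21.85 m/s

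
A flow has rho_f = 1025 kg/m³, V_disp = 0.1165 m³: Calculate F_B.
Formula: F_B = \rho_f g V_{disp}
F_B = 1025·9.81·0.1165 = 1171 N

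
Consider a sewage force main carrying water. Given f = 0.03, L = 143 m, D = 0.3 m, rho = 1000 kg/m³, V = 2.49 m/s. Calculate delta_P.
Formula: \Delta P = f \frac{L}{D} \frac{\rho V^2}{2}
delta_P = 0.03·(143/0.3)·0.5·1000·2.49²/1000 = 44.33 kPa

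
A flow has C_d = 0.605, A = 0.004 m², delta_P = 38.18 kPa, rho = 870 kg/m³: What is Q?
Formula: Q = C_d A \sqrt{\frac{2 \Delta P}{\rho}}
Q = 0.605·0.004·√(2·(38.18·1000)/870)·1000 = 22.67 L/s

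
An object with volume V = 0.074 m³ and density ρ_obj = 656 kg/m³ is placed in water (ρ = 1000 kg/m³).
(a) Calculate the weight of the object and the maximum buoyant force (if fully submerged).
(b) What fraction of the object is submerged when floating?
(a) W=rho_obj*g*V=656*9.81*0.074=476.2 N; F_B(max)=rho*g*V=1000*9.81*0.074=725.9 N
(b) Floating fraction=rho_obj/rho=656/1000=0.656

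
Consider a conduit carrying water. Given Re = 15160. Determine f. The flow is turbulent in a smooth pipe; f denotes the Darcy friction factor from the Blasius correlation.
Formula: f = \frac{0.316}{Re^{0.25}}
f = 0.316/15160^0.25 = 0.02848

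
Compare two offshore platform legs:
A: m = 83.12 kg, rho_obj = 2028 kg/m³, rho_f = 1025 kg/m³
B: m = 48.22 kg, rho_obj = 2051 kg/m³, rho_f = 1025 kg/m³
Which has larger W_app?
W_app(A) = 403.3 N, W_app(B) = 236.6 N. Answer: A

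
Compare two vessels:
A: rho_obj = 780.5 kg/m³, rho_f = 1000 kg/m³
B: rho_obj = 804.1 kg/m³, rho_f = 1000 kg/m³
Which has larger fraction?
fraction(A) = 0.7805, fraction(B) = 0.8041. Answer: B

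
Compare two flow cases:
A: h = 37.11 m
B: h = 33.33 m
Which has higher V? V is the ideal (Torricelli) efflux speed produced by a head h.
V(A) = 26.98 m/s, V(B) = 25.57 m/s. Answer: A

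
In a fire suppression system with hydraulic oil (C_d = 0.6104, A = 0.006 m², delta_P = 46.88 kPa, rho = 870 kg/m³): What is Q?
Formula: Q = C_d A \sqrt{\frac{2 \Delta P}{\rho}}
Q = 0.6104·0.006·√(2·(46.88·1000)/870)·1000 = 38.02 L/s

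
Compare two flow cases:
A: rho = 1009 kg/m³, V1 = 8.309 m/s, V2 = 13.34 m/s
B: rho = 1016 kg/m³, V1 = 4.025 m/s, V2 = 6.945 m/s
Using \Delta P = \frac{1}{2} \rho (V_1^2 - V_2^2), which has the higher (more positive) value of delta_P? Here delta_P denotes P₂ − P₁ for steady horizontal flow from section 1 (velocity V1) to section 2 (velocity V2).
delta_P(A) = -54.95 kPa, delta_P(B) = -16.27 kPa. Answer: B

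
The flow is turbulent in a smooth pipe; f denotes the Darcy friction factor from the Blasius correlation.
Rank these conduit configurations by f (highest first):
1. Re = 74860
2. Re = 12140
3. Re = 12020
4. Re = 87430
Case 1: f = 0.0191
Case 2: f = 0.0301
Case 3: f = 0.03018
Case 4: f = 0.01838
Ranking (highest first): 3, 2, 1, 4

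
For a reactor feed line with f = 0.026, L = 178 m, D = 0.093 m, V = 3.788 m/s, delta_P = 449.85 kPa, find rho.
Formula: \Delta P = f \frac{L}{D} \frac{\rho V^2}{2}
Substituting knowns: 449.85 = 0.026·(178/0.093)·0.5·rho·3.788²/1000
Solving for rho: rho = (449.85·1000)/(0.026·(178/0.093)·0.5·3.788²) = 1260 kg/m³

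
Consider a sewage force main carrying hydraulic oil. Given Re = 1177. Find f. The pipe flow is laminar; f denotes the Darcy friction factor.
Formula: f = \frac{64}{Re}
f = 64/1177 = 0.05438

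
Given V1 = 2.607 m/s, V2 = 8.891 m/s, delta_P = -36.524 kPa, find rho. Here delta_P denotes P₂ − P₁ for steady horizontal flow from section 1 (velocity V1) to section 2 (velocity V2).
Formula: \Delta P = \frac{1}{2} \rho (V_1^2 - V_2^2)
Substituting knowns: -36.524 = 0.5·rho·(2.607² − 8.891²)/1000
Solving for rho: rho = 2·(-36.524·1000)/(2.607² − 8.891²) = 1011 kg/m³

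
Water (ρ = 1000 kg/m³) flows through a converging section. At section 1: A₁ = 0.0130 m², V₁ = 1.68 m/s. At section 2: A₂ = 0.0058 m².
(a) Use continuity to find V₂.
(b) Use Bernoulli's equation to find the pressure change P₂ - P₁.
(a) Continuity: A₁V₁=A₂V₂ -> V₂=A₁V₁/A₂=0.0130*1.68/0.0058=3.77 m/s
(b) Bernoulli: P₂-P₁=0.5*rho*(V₁^2-V₂^2)/1000=0.5*1000*(1.68^2-3.77^2)/1000=-5.695 kPa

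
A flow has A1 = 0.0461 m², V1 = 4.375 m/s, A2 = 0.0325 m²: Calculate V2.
Formula: V_2 = \frac{A_1 V_1}{A_2}
V2 = 0.0461·4.375/0.0325 = 6.206 m/s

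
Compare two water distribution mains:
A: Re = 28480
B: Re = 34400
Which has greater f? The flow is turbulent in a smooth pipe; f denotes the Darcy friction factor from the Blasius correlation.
f(A) = 0.02432, f(B) = 0.0232. Answer: A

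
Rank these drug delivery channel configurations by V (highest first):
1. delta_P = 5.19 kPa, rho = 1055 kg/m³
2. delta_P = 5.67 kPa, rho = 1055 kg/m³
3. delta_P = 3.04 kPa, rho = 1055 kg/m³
Case 1: V = 3.137 m/s
Case 2: V = 3.279 m/s
Case 3: V = 2.401 m/s
Ranking (highest first): 2, 1, 3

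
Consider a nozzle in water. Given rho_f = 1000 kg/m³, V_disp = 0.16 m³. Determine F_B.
Formula: F_B = \rho_f g V_{disp}
F_B = 1000·9.81·0.16 = 1570 N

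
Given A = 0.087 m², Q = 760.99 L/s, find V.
Formula: Q = A V
Substituting knowns: 760.99 = 0.087·V·1000
Solving for V: V = (760.99/1000)/0.087 = 8.747 m/s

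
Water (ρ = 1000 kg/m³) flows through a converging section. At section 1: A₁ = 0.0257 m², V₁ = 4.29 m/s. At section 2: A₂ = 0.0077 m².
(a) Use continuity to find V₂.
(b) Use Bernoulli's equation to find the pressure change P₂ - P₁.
(a) Continuity: A₁V₁=A₂V₂ -> V₂=A₁V₁/A₂=0.0257*4.29/0.0077=14.32 m/s
(b) Bernoulli: P₂-P₁=0.5*rho*(V₁^2-V₂^2)/1000=0.5*1000*(4.29^2-14.32^2)/1000=-93.33 kPa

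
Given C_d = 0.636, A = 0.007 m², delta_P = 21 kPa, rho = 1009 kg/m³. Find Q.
Formula: Q = C_d A \sqrt{\frac{2 \Delta P}{\rho}}
Q = 0.636·0.007·√(2·(21·1000)/1009)·1000 = 28.72 L/s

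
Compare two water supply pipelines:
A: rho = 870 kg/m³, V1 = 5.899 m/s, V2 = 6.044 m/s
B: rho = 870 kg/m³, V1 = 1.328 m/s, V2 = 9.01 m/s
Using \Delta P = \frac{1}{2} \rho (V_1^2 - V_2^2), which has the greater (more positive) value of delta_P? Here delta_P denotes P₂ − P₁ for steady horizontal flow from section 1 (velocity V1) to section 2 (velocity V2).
delta_P(A) = -0.7533 kPa, delta_P(B) = -34.55 kPa. Answer: A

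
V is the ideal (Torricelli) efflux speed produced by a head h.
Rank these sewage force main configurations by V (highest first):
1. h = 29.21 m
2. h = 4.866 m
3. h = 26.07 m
Case 1: V = 23.94 m/s
Case 2: V = 9.771 m/s
Case 3: V = 22.62 m/s
Ranking (highest first): 1, 3, 2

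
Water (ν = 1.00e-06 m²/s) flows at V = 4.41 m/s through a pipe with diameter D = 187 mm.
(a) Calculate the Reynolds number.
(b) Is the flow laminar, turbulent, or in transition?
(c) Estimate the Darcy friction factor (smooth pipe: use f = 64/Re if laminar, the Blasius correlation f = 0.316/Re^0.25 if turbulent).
(a) Re = V·D/ν = 4.41·0.187/1.00e-06 = 824670
(b) Flow regime: turbulent (Re > 4000)
(c) Friction factor: f = 0.316/Re^0.25 = 0.316/824670^0.25 = 0.01049 (Blasius is strictly valid for Re ≲ 1e5; used here as the smooth-pipe estimate the problem specifies)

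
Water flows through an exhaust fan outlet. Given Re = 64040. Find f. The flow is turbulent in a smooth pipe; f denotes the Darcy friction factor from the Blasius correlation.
Formula: f = \frac{0.316}{Re^{0.25}}
f = 0.316/64040^0.25 = 0.01986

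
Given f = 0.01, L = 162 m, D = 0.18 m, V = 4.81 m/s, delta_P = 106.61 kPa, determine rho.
Formula: \Delta P = f \frac{L}{D} \frac{\rho V^2}{2}
Substituting knowns: 106.61 = 0.01·(162/0.18)·0.5·rho·4.81²/1000
Solving for rho: rho = (106.61·1000)/(0.01·(162/0.18)·0.5·4.81²) = 1024 kg/m³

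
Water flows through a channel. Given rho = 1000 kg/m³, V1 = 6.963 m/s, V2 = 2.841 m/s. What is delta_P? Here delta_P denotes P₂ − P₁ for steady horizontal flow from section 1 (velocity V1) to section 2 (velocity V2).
Formula: \Delta P = \frac{1}{2} \rho (V_1^2 - V_2^2)
delta_P = 0.5·1000·(6.963² − 2.841²)/1000 = 20.21 kPa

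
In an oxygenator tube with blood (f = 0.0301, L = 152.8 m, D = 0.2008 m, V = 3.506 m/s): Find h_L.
Formula: h_L = f \frac{L}{D} \frac{V^2}{2g}
h_L = 0.0301·(152.8/0.2008)·3.506²/(2·9.81) = 14.35 m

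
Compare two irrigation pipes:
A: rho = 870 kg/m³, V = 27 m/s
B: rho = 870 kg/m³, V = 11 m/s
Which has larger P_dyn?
P_dyn(A) = 317.1 kPa, P_dyn(B) = 52.63 kPa. Answer: A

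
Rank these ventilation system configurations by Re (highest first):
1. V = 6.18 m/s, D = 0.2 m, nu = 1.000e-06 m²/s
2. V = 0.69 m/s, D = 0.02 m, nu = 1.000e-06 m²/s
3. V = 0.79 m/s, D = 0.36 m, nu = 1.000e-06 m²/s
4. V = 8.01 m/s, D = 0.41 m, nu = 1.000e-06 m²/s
Case 1: Re = 1.236e+06
Case 2: Re = 13800
Case 3: Re = 284400
Case 4: Re = 3.284e+06
Ranking (highest first): 4, 1, 3, 2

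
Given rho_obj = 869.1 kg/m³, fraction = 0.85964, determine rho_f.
Formula: f_{sub} = \frac{\rho_{obj}}{\rho_f}
Substituting knowns: 0.85964 = 869.1/rho_f
Solving for rho_f: rho_f = 869.1/0.85964 = 1011 kg/m³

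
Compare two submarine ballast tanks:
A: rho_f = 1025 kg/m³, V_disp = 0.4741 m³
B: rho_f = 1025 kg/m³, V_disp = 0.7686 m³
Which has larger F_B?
F_B(A) = 4767 N, F_B(B) = 7728 N. Answer: B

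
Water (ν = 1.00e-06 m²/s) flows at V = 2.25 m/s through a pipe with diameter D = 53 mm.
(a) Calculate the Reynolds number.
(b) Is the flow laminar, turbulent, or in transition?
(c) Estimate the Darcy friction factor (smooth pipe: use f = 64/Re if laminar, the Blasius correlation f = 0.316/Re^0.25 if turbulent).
(a) Re = V·D/ν = 2.25·0.053/1.00e-06 = 119250
(b) Flow regime: turbulent (Re > 4000)
(c) Friction factor: f = 0.316/Re^0.25 = 0.316/119250^0.25 = 0.017 (Blasius is strictly valid for Re ≲ 1e5; used here as the smooth-pipe estimate the problem specifies)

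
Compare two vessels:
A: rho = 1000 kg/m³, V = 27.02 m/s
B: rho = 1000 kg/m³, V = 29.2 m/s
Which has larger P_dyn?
P_dyn(A) = 365 kPa, P_dyn(B) = 426.3 kPa. Answer: B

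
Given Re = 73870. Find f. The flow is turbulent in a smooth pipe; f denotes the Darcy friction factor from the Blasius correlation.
Formula: f = \frac{0.316}{Re^{0.25}}
f = 0.316/73870^0.25 = 0.01917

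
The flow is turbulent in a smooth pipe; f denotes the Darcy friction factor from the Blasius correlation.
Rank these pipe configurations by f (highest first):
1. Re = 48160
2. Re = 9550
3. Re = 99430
Case 1: f = 0.02133
Case 2: f = 0.03197
Case 3: f = 0.0178
Ranking (highest first): 2, 1, 3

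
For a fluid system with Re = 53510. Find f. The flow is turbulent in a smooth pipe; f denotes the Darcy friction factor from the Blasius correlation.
Formula: f = \frac{0.316}{Re^{0.25}}
f = 0.316/53510^0.25 = 0.02078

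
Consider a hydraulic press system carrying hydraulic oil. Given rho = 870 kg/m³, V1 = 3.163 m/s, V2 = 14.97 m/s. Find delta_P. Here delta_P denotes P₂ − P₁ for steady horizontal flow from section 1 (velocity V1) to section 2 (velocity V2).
Formula: \Delta P = \frac{1}{2} \rho (V_1^2 - V_2^2)
delta_P = 0.5·870·(3.163² − 14.97²)/1000 = -93.13 kPa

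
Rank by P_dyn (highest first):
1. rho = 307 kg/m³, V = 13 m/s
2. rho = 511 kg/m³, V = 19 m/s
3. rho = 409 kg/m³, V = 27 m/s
Case 1: P_dyn = 25.94 kPa
Case 2: P_dyn = 92.24 kPa
Case 3: P_dyn = 149.1 kPa
Ranking (highest first): 3, 2, 1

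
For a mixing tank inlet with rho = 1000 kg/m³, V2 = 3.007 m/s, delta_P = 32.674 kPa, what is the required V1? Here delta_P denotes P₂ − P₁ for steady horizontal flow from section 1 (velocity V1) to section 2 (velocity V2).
Formula: \Delta P = \frac{1}{2} \rho (V_1^2 - V_2^2)
Substituting knowns: 32.674 = 0.5·1000·(V1² − 3.007²)/1000
Solving for V1: V1 = √(3.007² + 2·(32.674·1000)/1000) = 8.625 m/s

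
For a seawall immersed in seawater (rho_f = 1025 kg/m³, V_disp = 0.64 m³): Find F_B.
Formula: F_B = \rho_f g V_{disp}
F_B = 1025·9.81·0.64 = 6435 N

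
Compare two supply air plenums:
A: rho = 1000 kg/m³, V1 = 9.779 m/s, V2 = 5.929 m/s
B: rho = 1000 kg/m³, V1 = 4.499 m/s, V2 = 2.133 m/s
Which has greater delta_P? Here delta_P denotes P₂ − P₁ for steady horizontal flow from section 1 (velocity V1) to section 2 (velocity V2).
delta_P(A) = 30.24 kPa, delta_P(B) = 7.846 kPa. Answer: A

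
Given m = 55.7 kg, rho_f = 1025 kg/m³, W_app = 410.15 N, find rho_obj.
Formula: W_{app} = mg\left(1 - \frac{\rho_f}{\rho_{obj}}\right)
Substituting knowns: 410.15 = 55.7·9.81·(1 − 1025/rho_obj)
Solving for rho_obj: rho_obj = 1025/(1 − 410.15/(55.7·9.81)) = 4110 kg/m³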